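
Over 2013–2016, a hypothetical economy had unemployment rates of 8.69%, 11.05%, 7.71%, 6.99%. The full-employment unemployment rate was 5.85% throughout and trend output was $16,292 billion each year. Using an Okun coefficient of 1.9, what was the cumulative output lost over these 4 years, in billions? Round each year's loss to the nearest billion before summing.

$3,418 billion

Year 2013: gap = -1.9 × (8.69 - 5.85) = -5.396%, loss ≈ 16292 × 5.396/100 ≈ 879.
Year 2014: gap = -1.9 × (11.05 - 5.85) = -9.88%, loss ≈ 16292 × 9.88/100 ≈ 1610.
Year 2015: gap = -1.9 × (7.71 - 5.85) = -3.534%, loss ≈ 16292 × 3.534/100 ≈ 576.
Year 2016: gap = -1.9 × (6.99 - 5.85) = -2.166%, loss ≈ 16292 × 2.166/100 ≈ 353.
Total lost output = 879 + 1610 + 576 + 353 = 3418 billion.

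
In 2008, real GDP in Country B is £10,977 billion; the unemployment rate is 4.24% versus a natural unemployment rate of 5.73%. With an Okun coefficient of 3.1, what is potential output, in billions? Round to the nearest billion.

£10,492 billion

Unemployment gap = 4.24 - 5.73 = -1.49 points, so output gap = -3.1 × (-1.49) = 4.619%.
Since Y = Y* × (1 + gap/100), Y* = 10977/1.04619 ≈ 10492 billion.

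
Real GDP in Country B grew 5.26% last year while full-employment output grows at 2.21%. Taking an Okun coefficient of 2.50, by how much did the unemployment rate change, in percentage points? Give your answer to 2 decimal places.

-1.22 percentage points

Growth-rate Okun's law: g_Y = g_Y* - β × Δu, so Δu = (g_Y* - g_Y)/β.
Δu = (2.21 - 5.26)/2.50 = -3.05/2.50 = -1.22 percentage points.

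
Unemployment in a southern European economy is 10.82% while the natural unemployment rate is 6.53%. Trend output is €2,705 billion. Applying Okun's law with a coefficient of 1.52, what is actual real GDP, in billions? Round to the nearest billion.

Unemployment gap = 10.82 - 6.53 = 4.29 points, so the output gap is -1.52 × 4.29 = -6.5208%.
Actual GDP = 2705 × (1 - 6.5208/100) = 2705 × 0.934792 ≈ 2529 billion.

€2,529 billion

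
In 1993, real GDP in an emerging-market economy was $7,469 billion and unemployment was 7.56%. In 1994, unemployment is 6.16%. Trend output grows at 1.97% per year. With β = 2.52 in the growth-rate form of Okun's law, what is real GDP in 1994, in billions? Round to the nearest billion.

Δu = 6.16 - 7.56 = -1.4 points.
Okun's law (growth form): g_Y = g_Y* - β × Δu = 1.97 - 2.52 × (-1.40) = 1.97 + 3.528 = 5.498%.
Real GDP in the next year = 7469 × (1 + 5.498/100) = 7469 × 1.05498 ≈ 7880 billion.

$7,880 billion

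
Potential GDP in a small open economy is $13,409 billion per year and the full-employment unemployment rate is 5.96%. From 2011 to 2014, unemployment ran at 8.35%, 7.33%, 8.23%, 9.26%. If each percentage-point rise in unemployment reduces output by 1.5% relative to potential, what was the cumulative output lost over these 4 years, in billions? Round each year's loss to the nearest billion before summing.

$1,878 billion

Year 2011: gap = -1.5 × (8.35 - 5.96) = -3.585%, loss ≈ 13409 × 3.585/100 ≈ 481.
Year 2012: gap = -1.5 × (7.33 - 5.96) = -2.055%, loss ≈ 13409 × 2.055/100 ≈ 276.
Year 2013: gap = -1.5 × (8.23 - 5.96) = -3.405%, loss ≈ 13409 × 3.405/100 ≈ 457.
Year 2014: gap = -1.5 × (9.26 - 5.96) = -4.95%, loss ≈ 13409 × 4.95/100 ≈ 664.
Total lost output = 481 + 276 + 457 + 664 = 1878 billion.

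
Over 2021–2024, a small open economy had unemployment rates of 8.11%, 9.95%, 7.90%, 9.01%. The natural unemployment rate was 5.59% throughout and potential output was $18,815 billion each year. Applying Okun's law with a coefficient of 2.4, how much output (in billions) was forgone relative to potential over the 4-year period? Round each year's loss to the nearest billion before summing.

Year 2021: gap = -2.4 × (8.11 - 5.59) = -6.048%, loss ≈ 18815 × 6.048/100 ≈ 1138.
Year 2022: gap = -2.4 × (9.95 - 5.59) = -10.464%, loss ≈ 18815 × 10.464/100 ≈ 1969.
Year 2023: gap = -2.4 × (7.9 - 5.59) = -5.544%, loss ≈ 18815 × 5.544/100 ≈ 1043.
Year 2024: gap = -2.4 × (9.01 - 5.59) = -8.208%, loss ≈ 18815 × 8.208/100 ≈ 1544.
Total lost output = 1138 + 1969 + 1043 + 1544 = 5694 billion.

$5,694 billion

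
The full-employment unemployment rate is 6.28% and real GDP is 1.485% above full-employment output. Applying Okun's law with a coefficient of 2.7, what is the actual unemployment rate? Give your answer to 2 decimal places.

5.73%

From Okun's law, u - u* = -(output gap)/β = -(1.485)/2.7 = -0.55 points.
So u = 6.28 - 0.55 = 5.73%.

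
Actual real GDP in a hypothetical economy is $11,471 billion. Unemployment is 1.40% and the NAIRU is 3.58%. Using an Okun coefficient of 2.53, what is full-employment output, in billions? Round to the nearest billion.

$10,871 billion

Unemployment gap = 1.4 - 3.58 = -2.18 points, so output gap = -2.53 × (-2.18) = 5.5154%.
Since Y = Y* × (1 + gap/100), Y* = 11471/1.055154 ≈ 10871 billion.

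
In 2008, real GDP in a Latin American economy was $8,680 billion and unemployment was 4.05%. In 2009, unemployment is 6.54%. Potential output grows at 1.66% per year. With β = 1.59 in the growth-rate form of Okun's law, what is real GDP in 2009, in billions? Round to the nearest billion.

Δu = 6.54 - 4.05 = 2.49 points.
Okun's law (growth form): g_Y = g_Y* - β × Δu = 1.66 - 1.59 × (2.49) = 1.66 - 3.9591 = -2.2991%.
Real GDP in the next year = 8680 × (1 - 2.2991/100) = 8680 × 0.977009 ≈ 8480 billion.

$8,480 billion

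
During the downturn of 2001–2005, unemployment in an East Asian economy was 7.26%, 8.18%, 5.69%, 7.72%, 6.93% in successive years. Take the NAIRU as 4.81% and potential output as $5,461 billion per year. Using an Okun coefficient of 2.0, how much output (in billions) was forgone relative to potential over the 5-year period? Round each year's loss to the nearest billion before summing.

$1,282 billion

Year 2001: gap = -2.0 × (7.26 - 4.81) = -4.9%, loss ≈ 5461 × 4.9/100 ≈ 268.
Year 2002: gap = -2.0 × (8.18 - 4.81) = -6.74%, loss ≈ 5461 × 6.74/100 ≈ 368.
Year 2003: gap = -2.0 × (5.69 - 4.81) = -1.76%, loss ≈ 5461 × 1.76/100 ≈ 96.
Year 2004: gap = -2.0 × (7.72 - 4.81) = -5.82%, loss ≈ 5461 × 5.82/100 ≈ 318.
Year 2005: gap = -2.0 × (6.93 - 4.81) = -4.24%, loss ≈ 5461 × 4.24/100 ≈ 232.
Total lost output = 268 + 368 + 96 + 318 + 232 = 1282 billion.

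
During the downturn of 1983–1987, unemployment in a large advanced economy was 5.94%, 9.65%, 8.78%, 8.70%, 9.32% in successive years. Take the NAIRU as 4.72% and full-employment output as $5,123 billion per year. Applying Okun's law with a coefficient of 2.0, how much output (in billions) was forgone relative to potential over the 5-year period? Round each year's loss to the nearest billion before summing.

$1,925 billion

Year 1983: gap = -2.0 × (5.94 - 4.72) = -2.44%, loss ≈ 5123 × 2.44/100 ≈ 125.
Year 1984: gap = -2.0 × (9.65 - 4.72) = -9.86%, loss ≈ 5123 × 9.86/100 ≈ 505.
Year 1985: gap = -2.0 × (8.78 - 4.72) = -8.12%, loss ≈ 5123 × 8.12/100 ≈ 416.
Year 1986: gap = -2.0 × (8.7 - 4.72) = -7.96%, loss ≈ 5123 × 7.96/100 ≈ 408.
Year 1987: gap = -2.0 × (9.32 - 4.72) = -9.2%, loss ≈ 5123 × 9.2/100 ≈ 471.
Total lost output = 125 + 505 + 416 + 408 + 471 = 1925 billion.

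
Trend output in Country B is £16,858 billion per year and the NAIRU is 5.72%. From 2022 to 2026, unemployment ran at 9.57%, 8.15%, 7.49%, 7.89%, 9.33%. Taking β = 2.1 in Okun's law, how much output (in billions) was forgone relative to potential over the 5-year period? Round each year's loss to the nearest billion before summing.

£4,896 billion

Year 2022: gap = -2.1 × (9.57 - 5.72) = -8.085%, loss ≈ 16858 × 8.085/100 ≈ 1363.
Year 2023: gap = -2.1 × (8.15 - 5.72) = -5.103%, loss ≈ 16858 × 5.103/100 ≈ 860.
Year 2024: gap = -2.1 × (7.49 - 5.72) = -3.717%, loss ≈ 16858 × 3.717/100 ≈ 627.
Year 2025: gap = -2.1 × (7.89 - 5.72) = -4.557%, loss ≈ 16858 × 4.557/100 ≈ 768.
Year 2026: gap = -2.1 × (9.33 - 5.72) = -7.581%, loss ≈ 16858 × 7.581/100 ≈ 1278.
Total lost output = 1363 + 860 + 627 + 768 + 1278 = 4896 billion.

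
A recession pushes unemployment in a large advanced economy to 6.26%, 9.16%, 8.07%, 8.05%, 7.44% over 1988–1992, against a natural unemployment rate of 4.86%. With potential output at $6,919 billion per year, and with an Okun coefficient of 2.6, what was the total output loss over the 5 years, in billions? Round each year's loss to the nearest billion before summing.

$2,641 billion

Year 1988: gap = -2.6 × (6.26 - 4.86) = -3.64%, loss ≈ 6919 × 3.64/100 ≈ 252.
Year 1989: gap = -2.6 × (9.16 - 4.86) = -11.18%, loss ≈ 6919 × 11.18/100 ≈ 774.
Year 1990: gap = -2.6 × (8.07 - 4.86) = -8.346%, loss ≈ 6919 × 8.346/100 ≈ 577.
Year 1991: gap = -2.6 × (8.05 - 4.86) = -8.294%, loss ≈ 6919 × 8.294/100 ≈ 574.
Year 1992: gap = -2.6 × (7.44 - 4.86) = -6.708%, loss ≈ 6919 × 6.708/100 ≈ 464.
Total lost output = 252 + 774 + 577 + 574 + 464 = 2641 billion.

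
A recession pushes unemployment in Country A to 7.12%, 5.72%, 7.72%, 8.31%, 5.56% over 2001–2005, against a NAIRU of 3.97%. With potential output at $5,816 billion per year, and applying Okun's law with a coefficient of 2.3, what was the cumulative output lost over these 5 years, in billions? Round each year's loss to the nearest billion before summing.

Year 2001: gap = -2.3 × (7.12 - 3.97) = -7.245%, loss ≈ 5816 × 7.245/100 ≈ 421.
Year 2002: gap = -2.3 × (5.72 - 3.97) = -4.025%, loss ≈ 5816 × 4.025/100 ≈ 234.
Year 2003: gap = -2.3 × (7.72 - 3.97) = -8.625%, loss ≈ 5816 × 8.625/100 ≈ 502.
Year 2004: gap = -2.3 × (8.31 - 3.97) = -9.982%, loss ≈ 5816 × 9.982/100 ≈ 581.
Year 2005: gap = -2.3 × (5.56 - 3.97) = -3.657%, loss ≈ 5816 × 3.657/100 ≈ 213.
Total lost output = 421 + 234 + 502 + 581 + 213 = 1951 billion.

$1,951 billion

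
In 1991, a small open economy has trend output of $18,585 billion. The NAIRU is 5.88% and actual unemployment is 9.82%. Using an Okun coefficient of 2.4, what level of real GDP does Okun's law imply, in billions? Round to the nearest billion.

Unemployment gap = 9.82 - 5.88 = 3.94 points, so the output gap is -2.4 × 3.94 = -9.456%.
Actual GDP = 18585 × (1 - 9.456/100) = 18585 × 0.90544 ≈ 16828 billion.

$16,828 billion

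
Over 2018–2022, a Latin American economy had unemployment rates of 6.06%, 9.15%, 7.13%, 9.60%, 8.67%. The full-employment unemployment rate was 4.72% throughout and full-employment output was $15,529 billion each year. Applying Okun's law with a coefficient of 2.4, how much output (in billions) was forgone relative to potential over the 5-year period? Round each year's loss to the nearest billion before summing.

$6,339 billion

Year 2018: gap = -2.4 × (6.06 - 4.72) = -3.216%, loss ≈ 15529 × 3.216/100 ≈ 499.
Year 2019: gap = -2.4 × (9.15 - 4.72) = -10.632%, loss ≈ 15529 × 10.632/100 ≈ 1651.
Year 2020: gap = -2.4 × (7.13 - 4.72) = -5.784%, loss ≈ 15529 × 5.784/100 ≈ 898.
Year 2021: gap = -2.4 × (9.6 - 4.72) = -11.712%, loss ≈ 15529 × 11.712/100 ≈ 1819.
Year 2022: gap = -2.4 × (8.67 - 4.72) = -9.48%, loss ≈ 15529 × 9.48/100 ≈ 1472.
Total lost output = 499 + 1651 + 898 + 1819 + 1472 = 6339 billion.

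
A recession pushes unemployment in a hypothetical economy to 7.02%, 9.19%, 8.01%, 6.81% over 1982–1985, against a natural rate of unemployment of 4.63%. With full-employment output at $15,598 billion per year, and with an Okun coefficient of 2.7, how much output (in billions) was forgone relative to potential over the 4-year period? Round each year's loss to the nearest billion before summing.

Year 1982: gap = -2.7 × (7.02 - 4.63) = -6.453%, loss ≈ 15598 × 6.453/100 ≈ 1007.
Year 1983: gap = -2.7 × (9.19 - 4.63) = -12.312%, loss ≈ 15598 × 12.312/100 ≈ 1920.
Year 1984: gap = -2.7 × (8.01 - 4.63) = -9.126%, loss ≈ 15598 × 9.126/100 ≈ 1423.
Year 1985: gap = -2.7 × (6.81 - 4.63) = -5.886%, loss ≈ 15598 × 5.886/100 ≈ 918.
Total lost output = 1007 + 1920 + 1423 + 918 = 5268 billion.

$5,268 billion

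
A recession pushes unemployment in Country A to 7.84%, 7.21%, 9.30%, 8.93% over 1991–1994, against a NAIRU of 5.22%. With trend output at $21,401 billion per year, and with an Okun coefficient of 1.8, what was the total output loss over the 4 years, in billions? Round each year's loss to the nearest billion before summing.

$4,777 billion

Year 1991: gap = -1.8 × (7.84 - 5.22) = -4.716%, loss ≈ 21401 × 4.716/100 ≈ 1009.
Year 1992: gap = -1.8 × (7.21 - 5.22) = -3.582%, loss ≈ 21401 × 3.582/100 ≈ 767.
Year 1993: gap = -1.8 × (9.3 - 5.22) = -7.344%, loss ≈ 21401 × 7.344/100 ≈ 1572.
Year 1994: gap = -1.8 × (8.93 - 5.22) = -6.678%, loss ≈ 21401 × 6.678/100 ≈ 1429.
Total lost output = 1009 + 767 + 1572 + 1429 = 4777 billion.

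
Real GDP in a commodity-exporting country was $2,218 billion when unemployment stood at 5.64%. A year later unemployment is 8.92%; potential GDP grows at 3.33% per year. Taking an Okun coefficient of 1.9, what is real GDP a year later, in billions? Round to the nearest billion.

$2,154 billion

Δu = 8.92 - 5.64 = 3.28 points.
Okun's law (growth form): g_Y = g_Y* - β × Δu = 3.33 - 1.9 × (3.28) = 3.33 - 6.232 = -2.902%.
Real GDP in the next year = 2218 × (1 - 2.902/100) = 2218 × 0.97098 ≈ 2154 billion.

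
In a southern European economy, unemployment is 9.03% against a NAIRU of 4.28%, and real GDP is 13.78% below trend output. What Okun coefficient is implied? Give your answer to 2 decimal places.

Okun's law: output gap = -β × (u - u*).
-13.78 = -β × (9.03 - 4.28) = -β × 4.75, so β = 13.78/4.75 = 2.90.

β ≈ 2.90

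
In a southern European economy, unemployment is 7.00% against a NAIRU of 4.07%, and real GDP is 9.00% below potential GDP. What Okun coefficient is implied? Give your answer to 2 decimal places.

β ≈ 3.07

Okun's law: output gap = -β × (u - u*).
-9.00 = -β × (7 - 4.07) = -β × 2.93, so β = 9/2.93 = 3.07.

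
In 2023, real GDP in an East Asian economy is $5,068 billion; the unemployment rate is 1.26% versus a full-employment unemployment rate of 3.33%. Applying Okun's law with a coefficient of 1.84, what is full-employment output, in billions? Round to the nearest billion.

$4,882 billion

Unemployment gap = 1.26 - 3.33 = -2.07 points, so output gap = -1.84 × (-2.07) = 3.8088%.
Since Y = Y* × (1 + gap/100), Y* = 5068/1.038088 ≈ 4882 billion.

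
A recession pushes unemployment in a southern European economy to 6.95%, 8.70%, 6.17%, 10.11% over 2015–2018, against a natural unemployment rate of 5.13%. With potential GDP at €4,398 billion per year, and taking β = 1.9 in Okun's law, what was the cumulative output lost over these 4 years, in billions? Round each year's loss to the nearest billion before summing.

€953 billion

Year 2015: gap = -1.9 × (6.95 - 5.13) = -3.458%, loss ≈ 4398 × 3.458/100 ≈ 152.
Year 2016: gap = -1.9 × (8.7 - 5.13) = -6.783%, loss ≈ 4398 × 6.783/100 ≈ 298.
Year 2017: gap = -1.9 × (6.17 - 5.13) = -1.976%, loss ≈ 4398 × 1.976/100 ≈ 87.
Year 2018: gap = -1.9 × (10.11 - 5.13) = -9.462%, loss ≈ 4398 × 9.462/100 ≈ 416.
Total lost output = 152 + 298 + 87 + 416 = 953 billion.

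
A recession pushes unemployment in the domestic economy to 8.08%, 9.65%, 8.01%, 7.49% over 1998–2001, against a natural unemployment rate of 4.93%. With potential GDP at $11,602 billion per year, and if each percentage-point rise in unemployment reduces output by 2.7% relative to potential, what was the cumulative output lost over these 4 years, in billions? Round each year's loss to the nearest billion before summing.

Year 1998: gap = -2.7 × (8.08 - 4.93) = -8.505%, loss ≈ 11602 × 8.505/100 ≈ 987.
Year 1999: gap = -2.7 × (9.65 - 4.93) = -12.744%, loss ≈ 11602 × 12.744/100 ≈ 1479.
Year 2000: gap = -2.7 × (8.01 - 4.93) = -8.316%, loss ≈ 11602 × 8.316/100 ≈ 965.
Year 2001: gap = -2.7 × (7.49 - 4.93) = -6.912%, loss ≈ 11602 × 6.912/100 ≈ 802.
Total lost output = 987 + 1479 + 965 + 802 = 4233 billion.

$4,233 billion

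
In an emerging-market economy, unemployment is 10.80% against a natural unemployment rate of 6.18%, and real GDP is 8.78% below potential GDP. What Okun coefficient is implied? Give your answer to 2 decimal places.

β ≈ 1.90

Okun's law: output gap = -β × (u - u*).
-8.78 = -β × (10.8 - 6.18) = -β × 4.62, so β = 8.78/4.62 = 1.90.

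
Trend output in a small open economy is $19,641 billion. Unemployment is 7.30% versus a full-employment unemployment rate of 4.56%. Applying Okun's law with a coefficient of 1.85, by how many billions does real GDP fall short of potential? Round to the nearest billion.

Output gap = -1.85 × (7.3 - 4.56) = -1.85 × 2.74 = -5.069%.
Actual GDP ≈ 19641 × 0.94931 ≈ 18645 billion, so the shortfall is 19641 - 18645 = 996 billion.

$996 billion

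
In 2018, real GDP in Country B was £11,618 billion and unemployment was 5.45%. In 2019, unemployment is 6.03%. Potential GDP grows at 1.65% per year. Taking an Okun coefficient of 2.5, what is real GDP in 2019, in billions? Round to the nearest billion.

Δu = 6.03 - 5.45 = 0.58 points.
Okun's law (growth form): g_Y = g_Y* - β × Δu = 1.65 - 2.5 × (0.58) = 1.65 - 1.45 = 0.2%.
Real GDP in the next year = 11618 × (1 + 0.2/100) = 11618 × 1.002 ≈ 11641 billion.

£11,641 billion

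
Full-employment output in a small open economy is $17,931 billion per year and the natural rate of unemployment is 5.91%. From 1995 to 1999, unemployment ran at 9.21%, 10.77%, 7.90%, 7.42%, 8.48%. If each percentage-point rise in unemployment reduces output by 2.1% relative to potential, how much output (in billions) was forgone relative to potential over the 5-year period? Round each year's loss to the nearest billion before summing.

$5,359 billion

Year 1995: gap = -2.1 × (9.21 - 5.91) = -6.93%, loss ≈ 17931 × 6.93/100 ≈ 1243.
Year 1996: gap = -2.1 × (10.77 - 5.91) = -10.206%, loss ≈ 17931 × 10.206/100 ≈ 1830.
Year 1997: gap = -2.1 × (7.9 - 5.91) = -4.179%, loss ≈ 17931 × 4.179/100 ≈ 749.
Year 1998: gap = -2.1 × (7.42 - 5.91) = -3.171%, loss ≈ 17931 × 3.171/100 ≈ 569.
Year 1999: gap = -2.1 × (8.48 - 5.91) = -5.397%, loss ≈ 17931 × 5.397/100 ≈ 968.
Total lost output = 1243 + 1830 + 749 + 569 + 968 = 5359 billion.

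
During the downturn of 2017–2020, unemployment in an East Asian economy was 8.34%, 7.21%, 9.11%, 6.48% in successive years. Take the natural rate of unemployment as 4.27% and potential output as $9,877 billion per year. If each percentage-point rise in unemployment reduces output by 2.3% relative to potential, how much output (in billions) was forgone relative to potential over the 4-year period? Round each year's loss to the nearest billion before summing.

Year 2017: gap = -2.3 × (8.34 - 4.27) = -9.361%, loss ≈ 9877 × 9.361/100 ≈ 925.
Year 2018: gap = -2.3 × (7.21 - 4.27) = -6.762%, loss ≈ 9877 × 6.762/100 ≈ 668.
Year 2019: gap = -2.3 × (9.11 - 4.27) = -11.132%, loss ≈ 9877 × 11.132/100 ≈ 1100.
Year 2020: gap = -2.3 × (6.48 - 4.27) = -5.083%, loss ≈ 9877 × 5.083/100 ≈ 502.
Total lost output = 925 + 668 + 1100 + 502 = 3195 billion.

$3,195 billion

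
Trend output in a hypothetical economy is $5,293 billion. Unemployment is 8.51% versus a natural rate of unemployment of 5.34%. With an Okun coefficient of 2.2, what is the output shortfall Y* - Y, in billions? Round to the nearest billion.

Output gap = -2.2 × (8.51 - 5.34) = -2.2 × 3.17 = -6.974%.
Actual GDP ≈ 5293 × 0.93026 ≈ 4924 billion, so the shortfall is 5293 - 4924 = 369 billion.

$369 billion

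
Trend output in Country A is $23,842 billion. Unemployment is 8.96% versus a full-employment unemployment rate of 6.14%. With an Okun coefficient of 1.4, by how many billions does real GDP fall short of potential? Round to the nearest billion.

$941 billion

Output gap = -1.4 × (8.96 - 6.14) = -1.4 × 2.82 = -3.948%.
Actual GDP ≈ 23842 × 0.96052 ≈ 22901 billion, so the shortfall is 23842 - 22901 = 941 billion.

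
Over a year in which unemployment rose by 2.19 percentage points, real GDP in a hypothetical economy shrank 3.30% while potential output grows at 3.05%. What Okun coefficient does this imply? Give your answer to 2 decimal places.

Growth form: g_Y = g_Y* - β × Δu, so β = (g_Y* - g_Y)/Δu.
β = (3.05 + 3.3)/2.19 = 6.35/2.19 = 2.90.

β ≈ 2.90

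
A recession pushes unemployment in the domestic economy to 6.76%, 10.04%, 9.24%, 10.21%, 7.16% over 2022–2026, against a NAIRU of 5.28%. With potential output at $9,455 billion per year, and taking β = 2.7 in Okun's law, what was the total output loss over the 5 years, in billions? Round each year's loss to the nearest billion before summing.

$4,343 billion

Year 2022: gap = -2.7 × (6.76 - 5.28) = -3.996%, loss ≈ 9455 × 3.996/100 ≈ 378.
Year 2023: gap = -2.7 × (10.04 - 5.28) = -12.852%, loss ≈ 9455 × 12.852/100 ≈ 1215.
Year 2024: gap = -2.7 × (9.24 - 5.28) = -10.692%, loss ≈ 9455 × 10.692/100 ≈ 1011.
Year 2025: gap = -2.7 × (10.21 - 5.28) = -13.311%, loss ≈ 9455 × 13.311/100 ≈ 1259.
Year 2026: gap = -2.7 × (7.16 - 5.28) = -5.076%, loss ≈ 9455 × 5.076/100 ≈ 480.
Total lost output = 378 + 1215 + 1011 + 1259 + 480 = 4343 billion.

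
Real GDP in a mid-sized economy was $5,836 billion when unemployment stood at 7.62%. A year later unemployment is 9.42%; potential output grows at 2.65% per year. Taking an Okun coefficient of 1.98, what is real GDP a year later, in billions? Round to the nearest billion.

$5,783 billion

Δu = 9.42 - 7.62 = 1.8 points.
Okun's law (growth form): g_Y = g_Y* - β × Δu = 2.65 - 1.98 × (1.80) = 2.65 - 3.564 = -0.914%.
Real GDP in the next year = 5836 × (1 - 0.914/100) = 5836 × 0.99086 ≈ 5783 billion.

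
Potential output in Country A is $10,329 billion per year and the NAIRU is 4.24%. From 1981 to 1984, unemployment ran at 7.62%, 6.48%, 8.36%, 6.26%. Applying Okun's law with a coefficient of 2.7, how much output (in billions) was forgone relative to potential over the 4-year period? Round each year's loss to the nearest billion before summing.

Year 1981: gap = -2.7 × (7.62 - 4.24) = -9.126%, loss ≈ 10329 × 9.126/100 ≈ 943.
Year 1982: gap = -2.7 × (6.48 - 4.24) = -6.048%, loss ≈ 10329 × 6.048/100 ≈ 625.
Year 1983: gap = -2.7 × (8.36 - 4.24) = -11.124%, loss ≈ 10329 × 11.124/100 ≈ 1149.
Year 1984: gap = -2.7 × (6.26 - 4.24) = -5.454%, loss ≈ 10329 × 5.454/100 ≈ 563.
Total lost output = 943 + 625 + 1149 + 563 = 3280 billion.

$3,280 billion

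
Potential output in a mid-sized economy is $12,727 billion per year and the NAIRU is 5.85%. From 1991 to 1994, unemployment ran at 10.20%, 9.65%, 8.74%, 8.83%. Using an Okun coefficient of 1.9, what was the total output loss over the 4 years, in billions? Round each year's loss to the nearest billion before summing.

Year 1991: gap = -1.9 × (10.2 - 5.85) = -8.265%, loss ≈ 12727 × 8.265/100 ≈ 1052.
Year 1992: gap = -1.9 × (9.65 - 5.85) = -7.22%, loss ≈ 12727 × 7.22/100 ≈ 919.
Year 1993: gap = -1.9 × (8.74 - 5.85) = -5.491%, loss ≈ 12727 × 5.491/100 ≈ 699.
Year 1994: gap = -1.9 × (8.83 - 5.85) = -5.662%, loss ≈ 12727 × 5.662/100 ≈ 721.
Total lost output = 1052 + 919 + 699 + 721 = 3391 billion.

$3,391 billion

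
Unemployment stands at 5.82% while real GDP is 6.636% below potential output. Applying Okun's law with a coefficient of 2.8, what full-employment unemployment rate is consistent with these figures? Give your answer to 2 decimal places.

From Okun's law, u - u* = -(output gap)/β = -(-6.636)/2.8 = 2.37 points.
So u* = 5.82 - 2.37 = 3.45%.

3.45%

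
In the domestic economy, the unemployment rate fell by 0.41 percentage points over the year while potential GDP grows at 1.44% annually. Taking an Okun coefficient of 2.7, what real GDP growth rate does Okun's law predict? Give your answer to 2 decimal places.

Growth-rate Okun's law: g_Y = g_Y* - β × Δu.
g_Y = 1.44 - 2.7 × (-0.41) = 1.44 + 1.107 = 2.547%, i.e. 2.55% to 2 d.p.

2.55%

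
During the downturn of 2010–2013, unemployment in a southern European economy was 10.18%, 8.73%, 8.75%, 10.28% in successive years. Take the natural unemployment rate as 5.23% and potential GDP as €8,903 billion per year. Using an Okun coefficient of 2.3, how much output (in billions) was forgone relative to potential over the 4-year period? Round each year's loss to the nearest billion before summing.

€3,486 billion

Year 2010: gap = -2.3 × (10.18 - 5.23) = -11.385%, loss ≈ 8903 × 11.385/100 ≈ 1014.
Year 2011: gap = -2.3 × (8.73 - 5.23) = -8.05%, loss ≈ 8903 × 8.05/100 ≈ 717.
Year 2012: gap = -2.3 × (8.75 - 5.23) = -8.096%, loss ≈ 8903 × 8.096/100 ≈ 721.
Year 2013: gap = -2.3 × (10.28 - 5.23) = -11.615%, loss ≈ 8903 × 11.615/100 ≈ 1034.
Total lost output = 1014 + 717 + 721 + 1034 = 3486 billion.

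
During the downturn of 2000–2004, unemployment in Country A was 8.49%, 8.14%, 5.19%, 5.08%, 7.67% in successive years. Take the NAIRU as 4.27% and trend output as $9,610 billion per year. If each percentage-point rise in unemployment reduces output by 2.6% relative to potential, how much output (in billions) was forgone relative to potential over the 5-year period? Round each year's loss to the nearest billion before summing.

Year 2000: gap = -2.6 × (8.49 - 4.27) = -10.972%, loss ≈ 9610 × 10.972/100 ≈ 1054.
Year 2001: gap = -2.6 × (8.14 - 4.27) = -10.062%, loss ≈ 9610 × 10.062/100 ≈ 967.
Year 2002: gap = -2.6 × (5.19 - 4.27) = -2.392%, loss ≈ 9610 × 2.392/100 ≈ 230.
Year 2003: gap = -2.6 × (5.08 - 4.27) = -2.106%, loss ≈ 9610 × 2.106/100 ≈ 202.
Year 2004: gap = -2.6 × (7.67 - 4.27) = -8.84%, loss ≈ 9610 × 8.84/100 ≈ 850.
Total lost output = 1054 + 967 + 230 + 202 + 850 = 3303 billion.

$3,303 billion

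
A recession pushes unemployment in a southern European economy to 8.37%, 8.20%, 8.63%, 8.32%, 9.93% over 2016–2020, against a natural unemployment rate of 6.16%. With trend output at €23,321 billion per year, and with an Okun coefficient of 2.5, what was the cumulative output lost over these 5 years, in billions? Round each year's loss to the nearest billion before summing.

€7,374 billion

Year 2016: gap = -2.5 × (8.37 - 6.16) = -5.525%, loss ≈ 23321 × 5.525/100 ≈ 1288.
Year 2017: gap = -2.5 × (8.2 - 6.16) = -5.1%, loss ≈ 23321 × 5.1/100 ≈ 1189.
Year 2018: gap = -2.5 × (8.63 - 6.16) = -6.175%, loss ≈ 23321 × 6.175/100 ≈ 1440.
Year 2019: gap = -2.5 × (8.32 - 6.16) = -5.4%, loss ≈ 23321 × 5.4/100 ≈ 1259.
Year 2020: gap = -2.5 × (9.93 - 6.16) = -9.425%, loss ≈ 23321 × 9.425/100 ≈ 2198.
Total lost output = 1288 + 1189 + 1440 + 1259 + 2198 = 7374 billion.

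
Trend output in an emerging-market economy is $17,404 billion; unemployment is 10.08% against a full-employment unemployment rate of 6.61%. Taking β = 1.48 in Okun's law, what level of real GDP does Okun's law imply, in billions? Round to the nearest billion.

Unemployment gap = 10.08 - 6.61 = 3.47 points, so the output gap is -1.48 × 3.47 = -5.1356%.
Actual GDP = 17404 × (1 - 5.1356/100) = 17404 × 0.948644 ≈ 16510 billion.

$16,510 billion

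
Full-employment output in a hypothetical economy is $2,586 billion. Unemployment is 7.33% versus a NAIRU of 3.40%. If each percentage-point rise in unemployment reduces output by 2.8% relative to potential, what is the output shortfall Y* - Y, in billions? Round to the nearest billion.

Output gap = -2.8 × (7.33 - 3.4) = -2.8 × 3.93 = -11.004%.
Actual GDP ≈ 2586 × 0.88996 ≈ 2301 billion, so the shortfall is 2586 - 2301 = 285 billion.

$285 billion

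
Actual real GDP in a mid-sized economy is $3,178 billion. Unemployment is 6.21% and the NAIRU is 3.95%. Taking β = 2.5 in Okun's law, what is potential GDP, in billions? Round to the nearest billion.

Unemployment gap = 6.21 - 3.95 = 2.26 points, so output gap = -2.5 × 2.26 = -5.65%.
Since Y = Y* × (1 + gap/100), Y* = 3178/0.9435 ≈ 3368 billion.

$3,368 billion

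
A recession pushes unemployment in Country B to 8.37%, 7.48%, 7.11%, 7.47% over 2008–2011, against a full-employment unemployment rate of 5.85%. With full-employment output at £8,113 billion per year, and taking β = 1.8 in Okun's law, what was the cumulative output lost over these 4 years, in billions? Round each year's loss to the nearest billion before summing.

£1,027 billion

Year 2008: gap = -1.8 × (8.37 - 5.85) = -4.536%, loss ≈ 8113 × 4.536/100 ≈ 368.
Year 2009: gap = -1.8 × (7.48 - 5.85) = -2.934%, loss ≈ 8113 × 2.934/100 ≈ 238.
Year 2010: gap = -1.8 × (7.11 - 5.85) = -2.268%, loss ≈ 8113 × 2.268/100 ≈ 184.
Year 2011: gap = -1.8 × (7.47 - 5.85) = -2.916%, loss ≈ 8113 × 2.916/100 ≈ 237.
Total lost output = 368 + 238 + 184 + 237 = 1027 billion.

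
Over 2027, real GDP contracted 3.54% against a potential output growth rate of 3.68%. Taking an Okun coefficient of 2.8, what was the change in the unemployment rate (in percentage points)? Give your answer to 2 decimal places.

Growth-rate Okun's law: g_Y = g_Y* - β × Δu, so Δu = (g_Y* - g_Y)/β.
Δu = (3.68 + 3.54)/2.8 = 7.22/2.8 = 2.58 percentage points.

2.58 percentage points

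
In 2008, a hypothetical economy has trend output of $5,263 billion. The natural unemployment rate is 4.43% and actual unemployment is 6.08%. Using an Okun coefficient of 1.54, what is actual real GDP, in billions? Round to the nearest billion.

$5,129 billion

Unemployment gap = 6.08 - 4.43 = 1.65 points, so the output gap is -1.54 × 1.65 = -2.541%.
Actual GDP = 5263 × (1 - 2.541/100) = 5263 × 0.97459 ≈ 5129 billion.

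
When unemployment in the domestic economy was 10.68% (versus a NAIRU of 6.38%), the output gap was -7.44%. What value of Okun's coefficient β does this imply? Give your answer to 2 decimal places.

β ≈ 1.73

Okun's law: output gap = -β × (u - u*).
-7.44 = -β × (10.68 - 6.38) = -β × 4.3, so β = 7.44/4.3 = 1.73.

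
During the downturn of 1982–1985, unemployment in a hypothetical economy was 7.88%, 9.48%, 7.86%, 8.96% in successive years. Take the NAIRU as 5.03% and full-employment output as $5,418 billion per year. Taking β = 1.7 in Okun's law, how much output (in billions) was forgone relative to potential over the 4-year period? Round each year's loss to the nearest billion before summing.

$1,296 billion

Year 1982: gap = -1.7 × (7.88 - 5.03) = -4.845%, loss ≈ 5418 × 4.845/100 ≈ 263.
Year 1983: gap = -1.7 × (9.48 - 5.03) = -7.565%, loss ≈ 5418 × 7.565/100 ≈ 410.
Year 1984: gap = -1.7 × (7.86 - 5.03) = -4.811%, loss ≈ 5418 × 4.811/100 ≈ 261.
Year 1985: gap = -1.7 × (8.96 - 5.03) = -6.681%, loss ≈ 5418 × 6.681/100 ≈ 362.
Total lost output = 263 + 410 + 261 + 362 = 1296 billion.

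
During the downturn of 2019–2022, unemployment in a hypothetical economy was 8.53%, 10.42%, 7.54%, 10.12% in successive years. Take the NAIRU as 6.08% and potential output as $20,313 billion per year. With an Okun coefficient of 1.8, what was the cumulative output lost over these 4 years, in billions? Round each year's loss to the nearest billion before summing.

$4,494 billion

Year 2019: gap = -1.8 × (8.53 - 6.08) = -4.41%, loss ≈ 20313 × 4.41/100 ≈ 896.
Year 2020: gap = -1.8 × (10.42 - 6.08) = -7.812%, loss ≈ 20313 × 7.812/100 ≈ 1587.
Year 2021: gap = -1.8 × (7.54 - 6.08) = -2.628%, loss ≈ 20313 × 2.628/100 ≈ 534.
Year 2022: gap = -1.8 × (10.12 - 6.08) = -7.272%, loss ≈ 20313 × 7.272/100 ≈ 1477.
Total lost output = 896 + 1587 + 534 + 1477 = 4494 billion.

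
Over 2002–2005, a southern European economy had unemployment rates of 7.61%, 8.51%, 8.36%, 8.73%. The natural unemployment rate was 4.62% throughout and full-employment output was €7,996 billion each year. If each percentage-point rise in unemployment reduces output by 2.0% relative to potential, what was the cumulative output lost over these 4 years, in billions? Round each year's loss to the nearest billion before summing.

Year 2002: gap = -2.0 × (7.61 - 4.62) = -5.98%, loss ≈ 7996 × 5.98/100 ≈ 478.
Year 2003: gap = -2.0 × (8.51 - 4.62) = -7.78%, loss ≈ 7996 × 7.78/100 ≈ 622.
Year 2004: gap = -2.0 × (8.36 - 4.62) = -7.48%, loss ≈ 7996 × 7.48/100 ≈ 598.
Year 2005: gap = -2.0 × (8.73 - 4.62) = -8.22%, loss ≈ 7996 × 8.22/100 ≈ 657.
Total lost output = 478 + 622 + 598 + 657 = 2355 billion.

€2,355 billion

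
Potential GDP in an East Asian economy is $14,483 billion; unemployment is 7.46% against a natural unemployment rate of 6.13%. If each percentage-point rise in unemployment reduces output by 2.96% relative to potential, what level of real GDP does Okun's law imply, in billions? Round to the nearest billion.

$13,913 billion

Unemployment gap = 7.46 - 6.13 = 1.33 points, so the output gap is -2.96 × 1.33 = -3.9368%.
Actual GDP = 14483 × (1 - 3.9368/100) = 14483 × 0.960632 ≈ 13913 billion.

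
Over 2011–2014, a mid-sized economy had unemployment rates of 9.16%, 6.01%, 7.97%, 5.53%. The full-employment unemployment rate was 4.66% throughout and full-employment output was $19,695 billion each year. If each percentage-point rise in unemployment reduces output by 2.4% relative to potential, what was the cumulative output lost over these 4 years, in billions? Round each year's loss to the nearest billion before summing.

$4,741 billion

Year 2011: gap = -2.4 × (9.16 - 4.66) = -10.8%, loss ≈ 19695 × 10.8/100 ≈ 2127.
Year 2012: gap = -2.4 × (6.01 - 4.66) = -3.24%, loss ≈ 19695 × 3.24/100 ≈ 638.
Year 2013: gap = -2.4 × (7.97 - 4.66) = -7.944%, loss ≈ 19695 × 7.944/100 ≈ 1565.
Year 2014: gap = -2.4 × (5.53 - 4.66) = -2.088%, loss ≈ 19695 × 2.088/100 ≈ 411.
Total lost output = 2127 + 638 + 1565 + 411 = 4741 billion.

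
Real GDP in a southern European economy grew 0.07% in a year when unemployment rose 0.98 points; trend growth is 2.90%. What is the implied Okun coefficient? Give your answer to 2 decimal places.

β ≈ 2.89

Growth form: g_Y = g_Y* - β × Δu, so β = (g_Y* - g_Y)/Δu.
β = (2.9 - 0.07)/0.98 = 2.83/0.98 = 2.89.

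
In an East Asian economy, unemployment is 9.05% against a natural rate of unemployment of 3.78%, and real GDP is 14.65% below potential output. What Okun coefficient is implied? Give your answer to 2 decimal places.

Okun's law: output gap = -β × (u - u*).
-14.65 = -β × (9.05 - 3.78) = -β × 5.27, so β = 14.65/5.27 = 2.78.

β ≈ 2.78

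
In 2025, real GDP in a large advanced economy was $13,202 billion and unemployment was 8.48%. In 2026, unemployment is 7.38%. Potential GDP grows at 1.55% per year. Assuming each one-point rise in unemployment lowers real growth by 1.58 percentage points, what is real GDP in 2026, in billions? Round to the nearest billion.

$13,636 billion

Δu = 7.38 - 8.48 = -1.1 points.
Okun's law (growth form): g_Y = g_Y* - β × Δu = 1.55 - 1.58 × (-1.10) = 1.55 + 1.738 = 3.288%.
Real GDP in the next year = 13202 × (1 + 3.288/100) = 13202 × 1.03288 ≈ 13636 billion.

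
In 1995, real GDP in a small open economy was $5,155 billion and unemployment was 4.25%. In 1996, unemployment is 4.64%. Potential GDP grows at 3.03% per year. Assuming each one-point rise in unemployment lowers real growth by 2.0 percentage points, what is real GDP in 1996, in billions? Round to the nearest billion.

$5,271 billion

Δu = 4.64 - 4.25 = 0.39 points.
Okun's law (growth form): g_Y = g_Y* - β × Δu = 3.03 - 2.0 × (0.39) = 3.03 - 0.78 = 2.25%.
Real GDP in the next year = 5155 × (1 + 2.25/100) = 5155 × 1.0225 ≈ 5271 billion.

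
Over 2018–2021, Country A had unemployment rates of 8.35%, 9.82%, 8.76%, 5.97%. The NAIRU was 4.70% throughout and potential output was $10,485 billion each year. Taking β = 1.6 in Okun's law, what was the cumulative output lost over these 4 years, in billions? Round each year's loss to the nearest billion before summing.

$2,365 billion

Year 2018: gap = -1.6 × (8.35 - 4.7) = -5.84%, loss ≈ 10485 × 5.84/100 ≈ 612.
Year 2019: gap = -1.6 × (9.82 - 4.7) = -8.192%, loss ≈ 10485 × 8.192/100 ≈ 859.
Year 2020: gap = -1.6 × (8.76 - 4.7) = -6.496%, loss ≈ 10485 × 6.496/100 ≈ 681.
Year 2021: gap = -1.6 × (5.97 - 4.7) = -2.032%, loss ≈ 10485 × 2.032/100 ≈ 213.
Total lost output = 612 + 859 + 681 + 213 = 2365 billion.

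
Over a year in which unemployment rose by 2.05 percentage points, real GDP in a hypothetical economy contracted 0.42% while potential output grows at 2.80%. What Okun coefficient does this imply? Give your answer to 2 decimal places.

Growth form: g_Y = g_Y* - β × Δu, so β = (g_Y* - g_Y)/Δu.
β = (2.8 + 0.42)/2.05 = 3.22/2.05 = 1.57.

β ≈ 1.57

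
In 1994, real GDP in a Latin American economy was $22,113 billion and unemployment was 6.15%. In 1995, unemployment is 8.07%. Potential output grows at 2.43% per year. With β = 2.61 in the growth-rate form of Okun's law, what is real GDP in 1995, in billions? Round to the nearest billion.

Δu = 8.07 - 6.15 = 1.92 points.
Okun's law (growth form): g_Y = g_Y* - β × Δu = 2.43 - 2.61 × (1.92) = 2.43 - 5.0112 = -2.5812%.
Real GDP in the next year = 22113 × (1 - 2.5812/100) = 22113 × 0.974188 ≈ 21542 billion.

$21,542 billion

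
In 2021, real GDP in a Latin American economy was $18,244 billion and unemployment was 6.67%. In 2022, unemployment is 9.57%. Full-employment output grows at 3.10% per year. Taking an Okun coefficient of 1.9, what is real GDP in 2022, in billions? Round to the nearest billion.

Δu = 9.57 - 6.67 = 2.9 points.
Okun's law (growth form): g_Y = g_Y* - β × Δu = 3.10 - 1.9 × (2.90) = 3.1 - 5.51 = -2.41%.
Real GDP in the next year = 18244 × (1 - 2.41/100) = 18244 × 0.9759 ≈ 17804 billion.

$17,804 billion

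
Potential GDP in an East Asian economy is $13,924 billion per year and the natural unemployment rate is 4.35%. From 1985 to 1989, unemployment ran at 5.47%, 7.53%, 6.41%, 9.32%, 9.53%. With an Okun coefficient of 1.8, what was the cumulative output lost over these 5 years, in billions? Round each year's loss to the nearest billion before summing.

$4,138 billion

Year 1985: gap = -1.8 × (5.47 - 4.35) = -2.016%, loss ≈ 13924 × 2.016/100 ≈ 281.
Year 1986: gap = -1.8 × (7.53 - 4.35) = -5.724%, loss ≈ 13924 × 5.724/100 ≈ 797.
Year 1987: gap = -1.8 × (6.41 - 4.35) = -3.708%, loss ≈ 13924 × 3.708/100 ≈ 516.
Year 1988: gap = -1.8 × (9.32 - 4.35) = -8.946%, loss ≈ 13924 × 8.946/100 ≈ 1246.
Year 1989: gap = -1.8 × (9.53 - 4.35) = -9.324%, loss ≈ 13924 × 9.324/100 ≈ 1298.
Total lost output = 281 + 797 + 516 + 1246 + 1298 = 4138 billion.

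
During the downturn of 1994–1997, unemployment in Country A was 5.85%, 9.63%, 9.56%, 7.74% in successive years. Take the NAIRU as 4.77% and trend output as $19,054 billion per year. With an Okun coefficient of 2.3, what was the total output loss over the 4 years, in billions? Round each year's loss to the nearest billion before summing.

Year 1994: gap = -2.3 × (5.85 - 4.77) = -2.484%, loss ≈ 19054 × 2.484/100 ≈ 473.
Year 1995: gap = -2.3 × (9.63 - 4.77) = -11.178%, loss ≈ 19054 × 11.178/100 ≈ 2130.
Year 1996: gap = -2.3 × (9.56 - 4.77) = -11.017%, loss ≈ 19054 × 11.017/100 ≈ 2099.
Year 1997: gap = -2.3 × (7.74 - 4.77) = -6.831%, loss ≈ 19054 × 6.831/100 ≈ 1302.
Total lost output = 473 + 2130 + 2099 + 1302 = 6004 billion.

$6,004 billion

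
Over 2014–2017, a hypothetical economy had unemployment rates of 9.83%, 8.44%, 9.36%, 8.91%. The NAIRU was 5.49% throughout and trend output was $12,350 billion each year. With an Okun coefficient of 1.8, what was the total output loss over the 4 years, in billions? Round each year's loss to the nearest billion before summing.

$3,241 billion

Year 2014: gap = -1.8 × (9.83 - 5.49) = -7.812%, loss ≈ 12350 × 7.812/100 ≈ 965.
Year 2015: gap = -1.8 × (8.44 - 5.49) = -5.31%, loss ≈ 12350 × 5.31/100 ≈ 656.
Year 2016: gap = -1.8 × (9.36 - 5.49) = -6.966%, loss ≈ 12350 × 6.966/100 ≈ 860.
Year 2017: gap = -1.8 × (8.91 - 5.49) = -6.156%, loss ≈ 12350 × 6.156/100 ≈ 760.
Total lost output = 965 + 656 + 860 + 760 = 3241 billion.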